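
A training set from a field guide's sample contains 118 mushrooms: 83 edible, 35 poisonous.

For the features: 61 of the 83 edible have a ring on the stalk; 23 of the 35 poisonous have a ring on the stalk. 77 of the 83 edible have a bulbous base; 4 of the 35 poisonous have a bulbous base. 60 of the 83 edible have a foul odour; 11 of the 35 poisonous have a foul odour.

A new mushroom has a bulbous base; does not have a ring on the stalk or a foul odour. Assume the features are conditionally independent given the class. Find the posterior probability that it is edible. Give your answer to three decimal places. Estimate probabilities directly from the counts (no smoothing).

0.857

edible: (83/118) × (22/83) × (77/83) × (23/83) ≈ 0.0479295
poisonous: (35/118) × (12/35) × (4/35) × (24/35) ≈ 0.00796956
P(edible | x) = 0.0479295 / 0.05589906 ≈ 0.857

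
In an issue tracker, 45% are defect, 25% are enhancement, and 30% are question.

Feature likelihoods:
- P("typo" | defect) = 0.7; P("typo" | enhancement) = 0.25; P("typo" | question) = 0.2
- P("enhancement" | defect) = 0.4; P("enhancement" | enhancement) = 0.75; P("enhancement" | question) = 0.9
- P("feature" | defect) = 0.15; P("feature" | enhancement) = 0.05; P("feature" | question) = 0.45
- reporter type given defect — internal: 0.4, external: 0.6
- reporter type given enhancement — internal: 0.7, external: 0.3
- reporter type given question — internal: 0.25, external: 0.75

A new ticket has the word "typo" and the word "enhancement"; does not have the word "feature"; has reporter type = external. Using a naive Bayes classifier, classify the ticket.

defect

defect: 0.45 × 0.7 × 0.4 × (1−0.15) × 0.6 = 0.06426
enhancement: 0.25 × 0.25 × 0.75 × (1−0.05) × 0.3 = 0.013359375
question: 0.3 × 0.2 × 0.9 × (1−0.45) × 0.75 = 0.022275
Highest score → defect.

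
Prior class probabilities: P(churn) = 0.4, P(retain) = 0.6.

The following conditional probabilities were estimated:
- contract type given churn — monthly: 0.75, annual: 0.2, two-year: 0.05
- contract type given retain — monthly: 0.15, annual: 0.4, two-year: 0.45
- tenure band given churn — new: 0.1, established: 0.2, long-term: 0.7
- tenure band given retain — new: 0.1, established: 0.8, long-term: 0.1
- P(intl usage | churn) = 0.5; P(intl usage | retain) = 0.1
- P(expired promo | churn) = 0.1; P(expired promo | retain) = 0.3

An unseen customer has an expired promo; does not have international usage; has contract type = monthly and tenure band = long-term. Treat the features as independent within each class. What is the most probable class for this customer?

churn

churn: 0.4 × 0.75 × 0.7 × (1−0.5) × 0.1 = 0.0105
retain: 0.6 × 0.15 × 0.1 × (1−0.1) × 0.3 = 0.00243
Highest score → churn.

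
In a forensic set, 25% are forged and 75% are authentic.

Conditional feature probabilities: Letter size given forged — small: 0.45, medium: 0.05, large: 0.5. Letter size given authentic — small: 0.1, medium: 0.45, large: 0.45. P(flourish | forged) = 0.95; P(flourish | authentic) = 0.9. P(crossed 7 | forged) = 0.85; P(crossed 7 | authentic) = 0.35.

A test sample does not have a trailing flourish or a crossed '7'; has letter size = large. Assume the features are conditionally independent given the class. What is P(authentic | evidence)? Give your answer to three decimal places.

forged: 0.25 × 0.5 × (1−0.95) × (1−0.85) = 0.0009375
authentic: 0.75 × 0.45 × (1−0.9) × (1−0.35) = 0.0219375
P(authentic | x) = 0.0219375 / 0.022875 ≈ 0.959

0.959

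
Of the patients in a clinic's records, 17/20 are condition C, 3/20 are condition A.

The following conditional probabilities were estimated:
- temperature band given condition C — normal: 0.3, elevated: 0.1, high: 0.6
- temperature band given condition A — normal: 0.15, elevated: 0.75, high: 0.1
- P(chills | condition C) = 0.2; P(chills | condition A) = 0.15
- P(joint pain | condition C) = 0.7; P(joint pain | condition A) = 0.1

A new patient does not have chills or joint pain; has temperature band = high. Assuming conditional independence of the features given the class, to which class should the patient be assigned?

condition C

condition C: 0.85 × 0.6 × (1−0.2) × (1−0.7) = 0.1224
condition A: 0.15 × 0.1 × (1−0.15) × (1−0.1) = 0.011475
Highest score → condition C.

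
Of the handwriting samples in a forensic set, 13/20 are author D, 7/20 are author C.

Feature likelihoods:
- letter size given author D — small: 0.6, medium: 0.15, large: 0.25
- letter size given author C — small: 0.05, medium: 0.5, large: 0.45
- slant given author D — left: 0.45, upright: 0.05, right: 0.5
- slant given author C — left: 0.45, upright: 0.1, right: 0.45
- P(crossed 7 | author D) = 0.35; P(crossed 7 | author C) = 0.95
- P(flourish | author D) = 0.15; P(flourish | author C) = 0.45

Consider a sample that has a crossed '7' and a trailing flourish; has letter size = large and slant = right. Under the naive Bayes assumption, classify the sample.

author C

author D: 0.65 × 0.25 × 0.5 × 0.35 × 0.15 = 0.004265625
author C: 0.35 × 0.45 × 0.45 × 0.95 × 0.45 = 0.0302990625
Highest score → author C.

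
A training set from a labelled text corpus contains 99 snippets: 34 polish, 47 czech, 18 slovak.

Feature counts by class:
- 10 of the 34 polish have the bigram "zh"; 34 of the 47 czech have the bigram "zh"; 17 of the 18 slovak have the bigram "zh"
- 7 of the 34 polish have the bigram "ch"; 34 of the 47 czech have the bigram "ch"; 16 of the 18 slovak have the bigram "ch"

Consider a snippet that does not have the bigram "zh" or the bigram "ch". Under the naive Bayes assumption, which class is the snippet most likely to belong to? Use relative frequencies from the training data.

polish: (34/99) × (24/34) × (27/34) ≈ 0.192513
czech: (47/99) × (13/47) × (13/47) ≈ 0.0363207
slovak: (18/99) × (1/18) × (2/18) ≈ 0.00112233
Highest score → polish.

polish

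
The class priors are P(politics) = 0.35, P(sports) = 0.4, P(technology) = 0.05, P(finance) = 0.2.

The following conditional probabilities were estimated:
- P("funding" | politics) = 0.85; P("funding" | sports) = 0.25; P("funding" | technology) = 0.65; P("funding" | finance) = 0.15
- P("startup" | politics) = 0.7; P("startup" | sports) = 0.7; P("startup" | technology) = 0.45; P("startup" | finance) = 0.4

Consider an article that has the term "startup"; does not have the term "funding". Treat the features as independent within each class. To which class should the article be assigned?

politics: 0.35 × (1−0.85) × 0.7 = 0.03675
sports: 0.4 × (1−0.25) × 0.7 = 0.21
technology: 0.05 × (1−0.65) × 0.45 = 0.007875
finance: 0.2 × (1−0.15) × 0.4 = 0.068
Highest score → sports.

sports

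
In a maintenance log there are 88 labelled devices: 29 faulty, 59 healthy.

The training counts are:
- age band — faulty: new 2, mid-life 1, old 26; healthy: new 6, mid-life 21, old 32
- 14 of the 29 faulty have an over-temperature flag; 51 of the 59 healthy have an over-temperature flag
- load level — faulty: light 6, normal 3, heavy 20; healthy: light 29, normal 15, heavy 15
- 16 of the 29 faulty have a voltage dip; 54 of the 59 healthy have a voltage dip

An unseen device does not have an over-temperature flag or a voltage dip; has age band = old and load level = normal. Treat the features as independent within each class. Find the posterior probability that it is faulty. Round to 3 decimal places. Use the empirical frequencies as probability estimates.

faulty: (29/88) × (26/29) × (15/29) × (3/29) × (13/29) ≈ 0.00708684
healthy: (59/88) × (32/59) × (8/59) × (15/59) × (5/59) ≈ 0.00106234
P(faulty | x) = 0.00708684 / 0.00814918 ≈ 0.870

0.870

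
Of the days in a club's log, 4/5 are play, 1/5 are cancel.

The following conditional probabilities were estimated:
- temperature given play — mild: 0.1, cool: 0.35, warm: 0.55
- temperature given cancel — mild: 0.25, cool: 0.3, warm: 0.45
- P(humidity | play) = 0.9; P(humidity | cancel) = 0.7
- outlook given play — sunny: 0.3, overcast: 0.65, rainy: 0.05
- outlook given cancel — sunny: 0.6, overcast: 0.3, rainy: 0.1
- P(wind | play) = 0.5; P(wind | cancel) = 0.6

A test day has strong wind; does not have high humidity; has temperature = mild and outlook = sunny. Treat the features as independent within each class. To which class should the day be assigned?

play: 0.8 × 0.1 × (1−0.9) × 0.3 × 0.5 = 0.0012
cancel: 0.2 × 0.25 × (1−0.7) × 0.6 × 0.6 = 0.0054
Highest score → cancel.

cancel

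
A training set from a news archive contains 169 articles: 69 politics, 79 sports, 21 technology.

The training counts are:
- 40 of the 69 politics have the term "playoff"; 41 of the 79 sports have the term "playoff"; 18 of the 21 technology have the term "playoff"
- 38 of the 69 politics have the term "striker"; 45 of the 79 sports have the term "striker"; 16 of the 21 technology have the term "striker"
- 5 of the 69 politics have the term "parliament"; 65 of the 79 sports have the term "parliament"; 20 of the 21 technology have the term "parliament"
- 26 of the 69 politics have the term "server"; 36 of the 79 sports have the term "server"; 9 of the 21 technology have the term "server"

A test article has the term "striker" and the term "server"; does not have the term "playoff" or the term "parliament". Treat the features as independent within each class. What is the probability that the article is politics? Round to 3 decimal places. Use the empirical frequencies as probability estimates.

0.757

politics: (69/169) × (29/69) × (38/69) × (64/69) × (26/69) ≈ 0.0330294
sports: (79/169) × (38/79) × (45/79) × (14/79) × (36/79) ≈ 0.0103433
technology: (21/169) × (3/21) × (16/21) × (1/21) × (9/21) ≈ 0.000276019
P(politics | x) = 0.0330294 / 0.043648719 ≈ 0.757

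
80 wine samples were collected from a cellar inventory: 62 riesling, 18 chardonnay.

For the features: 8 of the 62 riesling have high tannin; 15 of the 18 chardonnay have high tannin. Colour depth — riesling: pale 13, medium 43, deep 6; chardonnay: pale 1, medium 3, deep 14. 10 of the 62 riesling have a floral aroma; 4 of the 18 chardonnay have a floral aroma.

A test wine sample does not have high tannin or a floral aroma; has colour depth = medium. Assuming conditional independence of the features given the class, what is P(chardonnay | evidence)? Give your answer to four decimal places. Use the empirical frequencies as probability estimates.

0.0122

riesling: (62/80) × (54/62) × (43/62) × (52/62) ≈ 0.392638
chardonnay: (18/80) × (3/18) × (3/18) × (14/18) ≈ 0.00486111
P(chardonnay | x) = 0.00486111 / 0.39749911 ≈ 0.0122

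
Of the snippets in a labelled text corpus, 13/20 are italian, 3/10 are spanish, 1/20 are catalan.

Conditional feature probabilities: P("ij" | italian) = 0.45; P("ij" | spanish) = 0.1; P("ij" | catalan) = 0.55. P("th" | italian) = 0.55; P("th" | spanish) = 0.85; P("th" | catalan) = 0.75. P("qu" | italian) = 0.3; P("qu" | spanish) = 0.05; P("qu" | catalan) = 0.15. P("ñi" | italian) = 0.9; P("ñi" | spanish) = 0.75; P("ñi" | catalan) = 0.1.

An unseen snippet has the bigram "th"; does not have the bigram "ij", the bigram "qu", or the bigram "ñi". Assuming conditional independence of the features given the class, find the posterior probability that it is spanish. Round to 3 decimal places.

0.671

italian: 0.65 × (1−0.45) × 0.55 × (1−0.3) × (1−0.9) = 0.01376375
spanish: 0.3 × (1−0.1) × 0.85 × (1−0.05) × (1−0.75) = 0.05450625
catalan: 0.05 × (1−0.55) × 0.75 × (1−0.15) × (1−0.1) = 0.012909375
P(spanish | x) = 0.05450625 / 0.081179375 ≈ 0.671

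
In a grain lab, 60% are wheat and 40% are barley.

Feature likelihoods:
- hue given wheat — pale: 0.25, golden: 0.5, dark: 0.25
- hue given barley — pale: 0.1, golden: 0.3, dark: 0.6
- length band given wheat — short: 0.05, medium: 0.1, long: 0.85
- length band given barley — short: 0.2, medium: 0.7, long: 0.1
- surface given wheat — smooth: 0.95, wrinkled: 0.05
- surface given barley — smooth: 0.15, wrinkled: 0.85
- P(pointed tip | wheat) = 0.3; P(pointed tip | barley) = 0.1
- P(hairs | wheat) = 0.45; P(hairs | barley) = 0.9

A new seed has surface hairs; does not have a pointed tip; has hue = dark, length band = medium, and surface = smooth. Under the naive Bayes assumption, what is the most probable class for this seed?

barley

wheat: 0.6 × 0.25 × 0.1 × 0.95 × (1−0.3) × 0.45 = 0.00448875
barley: 0.4 × 0.6 × 0.7 × 0.15 × (1−0.1) × 0.9 = 0.020412
Highest score → barley.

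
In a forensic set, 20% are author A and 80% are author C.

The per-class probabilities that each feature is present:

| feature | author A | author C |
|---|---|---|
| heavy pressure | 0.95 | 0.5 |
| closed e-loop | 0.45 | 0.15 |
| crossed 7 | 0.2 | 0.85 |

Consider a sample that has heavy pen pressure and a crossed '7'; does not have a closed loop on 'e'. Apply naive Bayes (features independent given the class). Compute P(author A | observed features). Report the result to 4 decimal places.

author A: 0.2 × 0.95 × (1−0.45) × 0.2 = 0.0209
author C: 0.8 × 0.5 × (1−0.15) × 0.85 = 0.289
P(author A | x) = 0.0209 / 0.3099 ≈ 0.0674

0.0674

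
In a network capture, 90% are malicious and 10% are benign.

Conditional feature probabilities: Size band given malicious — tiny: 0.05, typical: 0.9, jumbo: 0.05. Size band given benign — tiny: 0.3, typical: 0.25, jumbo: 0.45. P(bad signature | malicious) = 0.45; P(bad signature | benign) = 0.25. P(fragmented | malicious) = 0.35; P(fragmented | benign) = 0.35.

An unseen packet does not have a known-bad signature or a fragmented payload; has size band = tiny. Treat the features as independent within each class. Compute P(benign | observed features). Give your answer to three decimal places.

malicious: 0.9 × 0.05 × (1−0.45) × (1−0.35) = 0.0160875
benign: 0.1 × 0.3 × (1−0.25) × (1−0.35) = 0.014625
P(benign | x) = 0.014625 / 0.0307125 ≈ 0.476

0.476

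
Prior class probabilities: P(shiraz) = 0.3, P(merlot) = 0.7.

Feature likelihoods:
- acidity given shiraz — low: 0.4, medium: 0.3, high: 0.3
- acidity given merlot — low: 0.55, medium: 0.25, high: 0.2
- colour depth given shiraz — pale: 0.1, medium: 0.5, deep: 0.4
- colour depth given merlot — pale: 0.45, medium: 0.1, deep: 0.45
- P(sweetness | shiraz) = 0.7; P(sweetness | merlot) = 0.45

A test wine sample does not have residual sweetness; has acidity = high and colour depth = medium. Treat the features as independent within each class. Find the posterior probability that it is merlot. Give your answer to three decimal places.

shiraz: 0.3 × 0.3 × 0.5 × (1−0.7) = 0.0135
merlot: 0.7 × 0.2 × 0.1 × (1−0.45) = 0.0077
P(merlot | x) = 0.0077 / 0.0212 ≈ 0.363

0.363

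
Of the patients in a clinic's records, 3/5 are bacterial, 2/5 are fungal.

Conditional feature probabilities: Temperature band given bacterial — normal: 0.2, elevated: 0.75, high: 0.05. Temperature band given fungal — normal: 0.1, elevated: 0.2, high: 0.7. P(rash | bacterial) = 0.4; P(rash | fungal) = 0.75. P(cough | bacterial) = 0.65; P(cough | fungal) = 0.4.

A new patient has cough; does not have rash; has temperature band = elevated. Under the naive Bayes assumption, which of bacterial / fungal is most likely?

bacterial

bacterial: 0.6 × 0.75 × (1−0.4) × 0.65 = 0.1755
fungal: 0.4 × 0.2 × (1−0.75) × 0.4 = 0.008
Highest score → bacterial.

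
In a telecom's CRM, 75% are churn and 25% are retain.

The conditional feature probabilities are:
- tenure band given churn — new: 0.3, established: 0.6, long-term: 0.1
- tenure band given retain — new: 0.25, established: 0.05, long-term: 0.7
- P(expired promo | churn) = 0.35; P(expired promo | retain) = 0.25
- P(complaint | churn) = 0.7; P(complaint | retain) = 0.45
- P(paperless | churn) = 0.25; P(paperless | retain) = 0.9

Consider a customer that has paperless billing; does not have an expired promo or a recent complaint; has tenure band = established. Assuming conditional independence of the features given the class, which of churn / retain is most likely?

churn: 0.75 × 0.6 × (1−0.35) × (1−0.7) × 0.25 = 0.0219375
retain: 0.25 × 0.05 × (1−0.25) × (1−0.45) × 0.9 = 0.004640625
Highest score → churn.

churn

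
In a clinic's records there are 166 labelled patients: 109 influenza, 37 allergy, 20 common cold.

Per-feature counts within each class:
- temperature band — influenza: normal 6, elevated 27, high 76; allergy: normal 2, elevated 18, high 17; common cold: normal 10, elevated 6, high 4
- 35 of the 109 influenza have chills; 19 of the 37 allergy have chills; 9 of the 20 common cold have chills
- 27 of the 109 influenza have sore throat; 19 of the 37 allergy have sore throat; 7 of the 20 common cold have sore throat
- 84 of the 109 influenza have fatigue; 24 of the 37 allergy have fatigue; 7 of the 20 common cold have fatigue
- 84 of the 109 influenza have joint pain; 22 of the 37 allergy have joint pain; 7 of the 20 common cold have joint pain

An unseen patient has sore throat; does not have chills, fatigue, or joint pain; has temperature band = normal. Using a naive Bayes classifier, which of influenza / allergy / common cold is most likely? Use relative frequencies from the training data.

common cold

influenza: (109/166) × (6/109) × (74/109) × (27/109) × (25/109) × (25/109) ≈ 0.000319752
allergy: (37/166) × (2/37) × (18/37) × (19/37) × (13/37) × (15/37) ≈ 0.000428722
common cold: (20/166) × (10/20) × (11/20) × (7/20) × (13/20) × (13/20) ≈ 0.00489947
Highest score → common cold.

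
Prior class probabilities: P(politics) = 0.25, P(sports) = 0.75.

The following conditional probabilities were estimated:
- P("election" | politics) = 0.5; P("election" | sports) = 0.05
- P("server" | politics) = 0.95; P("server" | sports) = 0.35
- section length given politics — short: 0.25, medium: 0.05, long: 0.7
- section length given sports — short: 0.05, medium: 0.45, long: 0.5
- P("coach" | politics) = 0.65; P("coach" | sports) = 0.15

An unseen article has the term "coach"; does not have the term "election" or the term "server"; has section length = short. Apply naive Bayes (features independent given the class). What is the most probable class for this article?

sports

politics: 0.25 × (1−0.5) × (1−0.95) × 0.25 × 0.65 = 0.001015625
sports: 0.75 × (1−0.05) × (1−0.35) × 0.05 × 0.15 = 0.0034734375
Highest score → sports.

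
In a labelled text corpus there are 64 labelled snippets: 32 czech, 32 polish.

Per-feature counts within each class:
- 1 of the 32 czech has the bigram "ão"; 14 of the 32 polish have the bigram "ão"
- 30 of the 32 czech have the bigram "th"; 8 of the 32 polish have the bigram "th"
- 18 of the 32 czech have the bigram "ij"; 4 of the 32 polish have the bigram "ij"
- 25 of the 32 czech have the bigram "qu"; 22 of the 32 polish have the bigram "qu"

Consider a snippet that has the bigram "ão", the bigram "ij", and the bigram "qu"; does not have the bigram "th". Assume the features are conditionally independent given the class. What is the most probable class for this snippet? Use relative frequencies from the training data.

czech: (32/64) × (1/32) × (2/32) × (18/32) × (25/32) = 0.0004291534423828125
polish: (32/64) × (14/32) × (24/32) × (4/32) × (22/32) = 0.01409912109375
Highest score → polish.

polish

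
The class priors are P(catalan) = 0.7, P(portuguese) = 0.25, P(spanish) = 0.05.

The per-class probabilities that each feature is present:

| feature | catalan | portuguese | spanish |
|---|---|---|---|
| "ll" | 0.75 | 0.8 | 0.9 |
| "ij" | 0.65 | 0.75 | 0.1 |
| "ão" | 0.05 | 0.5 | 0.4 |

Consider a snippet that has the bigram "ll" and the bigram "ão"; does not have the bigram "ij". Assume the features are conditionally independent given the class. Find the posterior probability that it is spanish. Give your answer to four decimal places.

0.3215

catalan: 0.7 × 0.75 × (1−0.65) × 0.05 = 0.0091875
portuguese: 0.25 × 0.8 × (1−0.75) × 0.5 = 0.025
spanish: 0.05 × 0.9 × (1−0.1) × 0.4 = 0.0162
P(spanish | x) = 0.0162 / 0.0503875 ≈ 0.3215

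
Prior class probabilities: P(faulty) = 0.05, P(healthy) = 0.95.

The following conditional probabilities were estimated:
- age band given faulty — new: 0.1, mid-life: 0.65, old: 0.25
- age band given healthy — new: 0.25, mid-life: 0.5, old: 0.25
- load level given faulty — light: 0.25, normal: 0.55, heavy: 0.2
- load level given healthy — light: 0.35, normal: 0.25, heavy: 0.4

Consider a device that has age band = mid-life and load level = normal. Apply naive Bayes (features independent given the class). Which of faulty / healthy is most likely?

faulty: 0.05 × 0.65 × 0.55 = 0.017875
healthy: 0.95 × 0.5 × 0.25 = 0.11875
Highest score → healthy.

healthy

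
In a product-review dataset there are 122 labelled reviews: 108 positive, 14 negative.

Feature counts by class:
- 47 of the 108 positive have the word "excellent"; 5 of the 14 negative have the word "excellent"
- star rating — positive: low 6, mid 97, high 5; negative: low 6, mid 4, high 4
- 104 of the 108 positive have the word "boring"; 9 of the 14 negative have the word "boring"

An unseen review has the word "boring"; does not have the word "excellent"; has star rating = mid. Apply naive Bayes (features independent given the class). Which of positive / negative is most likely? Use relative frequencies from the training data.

positive

positive: (108/122) × (61/108) × (97/108) × (104/108) ≈ 0.432442
negative: (14/122) × (9/14) × (4/14) × (9/14) ≈ 0.0135497
Highest score → positive.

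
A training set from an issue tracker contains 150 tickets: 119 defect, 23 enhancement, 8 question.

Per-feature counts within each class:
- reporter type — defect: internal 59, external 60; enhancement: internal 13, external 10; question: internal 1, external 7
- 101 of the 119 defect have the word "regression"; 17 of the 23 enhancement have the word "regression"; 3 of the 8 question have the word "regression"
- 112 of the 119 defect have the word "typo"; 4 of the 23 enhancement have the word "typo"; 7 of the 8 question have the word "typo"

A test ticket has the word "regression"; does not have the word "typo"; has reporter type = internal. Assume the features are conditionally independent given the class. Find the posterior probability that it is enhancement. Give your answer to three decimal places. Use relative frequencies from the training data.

defect: (119/150) × (59/119) × (101/119) × (7/119) ≈ 0.0196375
enhancement: (23/150) × (13/23) × (17/23) × (19/23) ≈ 0.0529175
question: (8/150) × (1/8) × (3/8) × (1/8) = 0.0003125
P(enhancement | x) = 0.0529175 / 0.0728675 ≈ 0.726

0.726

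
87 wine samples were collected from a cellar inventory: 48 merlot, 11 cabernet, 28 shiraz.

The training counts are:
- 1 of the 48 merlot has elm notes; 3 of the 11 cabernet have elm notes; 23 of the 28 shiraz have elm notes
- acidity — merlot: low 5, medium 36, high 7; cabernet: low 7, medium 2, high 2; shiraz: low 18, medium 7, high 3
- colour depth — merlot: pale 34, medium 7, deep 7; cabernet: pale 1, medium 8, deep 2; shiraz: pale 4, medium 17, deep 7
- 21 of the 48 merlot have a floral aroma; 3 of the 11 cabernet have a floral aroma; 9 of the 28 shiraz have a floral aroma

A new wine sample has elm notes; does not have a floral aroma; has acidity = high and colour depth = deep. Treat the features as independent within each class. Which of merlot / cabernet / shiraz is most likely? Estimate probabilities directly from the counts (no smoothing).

shiraz

merlot: (48/87) × (1/48) × (7/48) × (7/48) × (27/48) ≈ 0.000137504
cabernet: (11/87) × (3/11) × (2/11) × (2/11) × (8/11) ≈ 0.000829037
shiraz: (28/87) × (23/28) × (3/28) × (7/28) × (19/28) ≈ 0.00480515
Highest score → shiraz.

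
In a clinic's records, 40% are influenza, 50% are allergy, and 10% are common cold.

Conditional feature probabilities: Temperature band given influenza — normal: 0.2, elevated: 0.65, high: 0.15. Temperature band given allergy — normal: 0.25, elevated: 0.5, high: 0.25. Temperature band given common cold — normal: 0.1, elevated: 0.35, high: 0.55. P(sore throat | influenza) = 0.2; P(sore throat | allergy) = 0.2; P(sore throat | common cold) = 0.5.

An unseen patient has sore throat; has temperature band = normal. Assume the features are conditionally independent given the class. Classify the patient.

allergy

influenza: 0.4 × 0.2 × 0.2 = 0.016
allergy: 0.5 × 0.25 × 0.2 = 0.025
common cold: 0.1 × 0.1 × 0.5 = 0.005
Highest score → allergy.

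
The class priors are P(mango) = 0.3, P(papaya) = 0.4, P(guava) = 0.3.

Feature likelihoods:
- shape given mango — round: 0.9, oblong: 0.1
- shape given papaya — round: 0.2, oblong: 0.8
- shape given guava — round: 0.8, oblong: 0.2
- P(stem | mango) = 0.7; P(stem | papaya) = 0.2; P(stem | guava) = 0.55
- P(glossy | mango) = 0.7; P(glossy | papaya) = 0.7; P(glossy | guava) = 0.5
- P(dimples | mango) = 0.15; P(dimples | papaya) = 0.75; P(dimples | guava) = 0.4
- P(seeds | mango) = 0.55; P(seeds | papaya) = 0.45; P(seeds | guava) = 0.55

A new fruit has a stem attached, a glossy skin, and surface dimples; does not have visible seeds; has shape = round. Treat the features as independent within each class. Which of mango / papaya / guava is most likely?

mango: 0.3 × 0.9 × 0.7 × 0.7 × 0.15 × (1−0.55) = 0.00893025
papaya: 0.4 × 0.2 × 0.2 × 0.7 × 0.75 × (1−0.45) = 0.00462
guava: 0.3 × 0.8 × 0.55 × 0.5 × 0.4 × (1−0.55) = 0.01188
Highest score → guava.

guava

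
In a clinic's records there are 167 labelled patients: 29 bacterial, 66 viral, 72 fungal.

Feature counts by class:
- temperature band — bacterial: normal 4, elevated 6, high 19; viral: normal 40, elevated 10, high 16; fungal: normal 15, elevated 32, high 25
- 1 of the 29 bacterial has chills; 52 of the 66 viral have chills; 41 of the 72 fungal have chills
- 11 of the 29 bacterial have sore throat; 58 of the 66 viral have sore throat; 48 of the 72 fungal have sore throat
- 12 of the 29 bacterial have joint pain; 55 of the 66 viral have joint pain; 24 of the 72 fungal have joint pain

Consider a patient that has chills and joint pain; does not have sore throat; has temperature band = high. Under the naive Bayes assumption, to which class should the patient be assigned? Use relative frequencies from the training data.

bacterial: (29/167) × (19/29) × (1/29) × (18/29) × (12/29) ≈ 0.00100762
viral: (66/167) × (16/66) × (52/66) × (8/66) × (55/66) ≈ 0.00762479
fungal: (72/167) × (25/72) × (41/72) × (24/72) × (24/72) ≈ 0.0094718
Highest score → fungal.

fungal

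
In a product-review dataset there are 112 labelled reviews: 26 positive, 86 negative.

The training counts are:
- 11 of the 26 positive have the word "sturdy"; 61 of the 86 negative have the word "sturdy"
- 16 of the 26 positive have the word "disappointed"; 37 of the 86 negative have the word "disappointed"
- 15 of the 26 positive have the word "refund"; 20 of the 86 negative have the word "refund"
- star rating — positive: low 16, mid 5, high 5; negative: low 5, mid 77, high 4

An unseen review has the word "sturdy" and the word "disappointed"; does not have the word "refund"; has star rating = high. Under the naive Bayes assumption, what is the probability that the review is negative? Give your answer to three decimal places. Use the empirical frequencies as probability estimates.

positive: (26/112) × (11/26) × (16/26) × (11/26) × (5/26) ≈ 0.00491742
negative: (86/112) × (61/86) × (37/86) × (66/86) × (4/86) ≈ 0.00836416
P(negative | x) = 0.00836416 / 0.01328158 ≈ 0.630

0.630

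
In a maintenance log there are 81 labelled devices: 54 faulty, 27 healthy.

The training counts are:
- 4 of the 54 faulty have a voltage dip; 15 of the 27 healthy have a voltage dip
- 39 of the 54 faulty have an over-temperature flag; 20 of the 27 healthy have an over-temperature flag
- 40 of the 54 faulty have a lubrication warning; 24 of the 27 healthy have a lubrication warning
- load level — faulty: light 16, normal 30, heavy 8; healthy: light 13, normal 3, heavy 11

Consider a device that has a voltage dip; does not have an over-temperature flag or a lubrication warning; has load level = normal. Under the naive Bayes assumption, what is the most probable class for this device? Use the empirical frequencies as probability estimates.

faulty: (54/81) × (4/54) × (15/54) × (14/54) × (30/54) ≈ 0.00197576
healthy: (27/81) × (15/27) × (7/27) × (3/27) × (3/27) ≈ 0.000592728
Highest score → faulty.

faulty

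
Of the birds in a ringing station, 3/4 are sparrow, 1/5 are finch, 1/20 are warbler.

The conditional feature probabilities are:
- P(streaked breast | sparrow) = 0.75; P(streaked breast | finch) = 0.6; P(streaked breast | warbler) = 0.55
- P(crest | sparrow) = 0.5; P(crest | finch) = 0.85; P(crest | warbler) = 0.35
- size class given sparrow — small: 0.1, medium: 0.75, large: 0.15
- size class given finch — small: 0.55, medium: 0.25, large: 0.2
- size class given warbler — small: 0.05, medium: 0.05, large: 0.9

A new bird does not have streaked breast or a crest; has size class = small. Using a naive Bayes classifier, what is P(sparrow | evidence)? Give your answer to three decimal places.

0.561

sparrow: 0.75 × (1−0.75) × (1−0.5) × 0.1 = 0.009375
finch: 0.2 × (1−0.6) × (1−0.85) × 0.55 = 0.0066
warbler: 0.05 × (1−0.55) × (1−0.35) × 0.05 = 0.00073125
P(sparrow | x) = 0.009375 / 0.01670625 ≈ 0.561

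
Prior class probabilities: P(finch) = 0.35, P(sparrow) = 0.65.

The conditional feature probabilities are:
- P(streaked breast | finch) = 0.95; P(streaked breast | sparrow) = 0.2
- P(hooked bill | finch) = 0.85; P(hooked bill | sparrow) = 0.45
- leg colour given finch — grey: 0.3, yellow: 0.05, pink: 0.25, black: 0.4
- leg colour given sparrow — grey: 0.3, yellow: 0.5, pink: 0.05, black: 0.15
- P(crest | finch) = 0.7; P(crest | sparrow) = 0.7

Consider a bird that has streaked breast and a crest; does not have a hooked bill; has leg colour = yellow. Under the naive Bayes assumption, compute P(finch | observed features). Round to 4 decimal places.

finch: 0.35 × 0.95 × (1−0.85) × 0.05 × 0.7 = 0.001745625
sparrow: 0.65 × 0.2 × (1−0.45) × 0.5 × 0.7 = 0.025025
P(finch | x) = 0.001745625 / 0.026770625 ≈ 0.0652

0.0652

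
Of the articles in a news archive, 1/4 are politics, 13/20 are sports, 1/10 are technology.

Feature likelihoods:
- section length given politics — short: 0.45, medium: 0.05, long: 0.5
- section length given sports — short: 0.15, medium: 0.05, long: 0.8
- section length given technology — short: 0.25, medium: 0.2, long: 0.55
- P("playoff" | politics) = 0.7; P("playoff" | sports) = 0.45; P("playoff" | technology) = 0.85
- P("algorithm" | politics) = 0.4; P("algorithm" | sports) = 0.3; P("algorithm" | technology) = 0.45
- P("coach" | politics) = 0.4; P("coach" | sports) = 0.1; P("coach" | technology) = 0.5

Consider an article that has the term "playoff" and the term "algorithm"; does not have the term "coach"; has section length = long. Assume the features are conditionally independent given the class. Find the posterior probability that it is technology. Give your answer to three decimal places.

politics: 0.25 × 0.5 × 0.7 × 0.4 × (1−0.4) = 0.021
sports: 0.65 × 0.8 × 0.45 × 0.3 × (1−0.1) = 0.06318
technology: 0.1 × 0.55 × 0.85 × 0.45 × (1−0.5) = 0.01051875
P(technology | x) = 0.01051875 / 0.09469875 ≈ 0.111

0.111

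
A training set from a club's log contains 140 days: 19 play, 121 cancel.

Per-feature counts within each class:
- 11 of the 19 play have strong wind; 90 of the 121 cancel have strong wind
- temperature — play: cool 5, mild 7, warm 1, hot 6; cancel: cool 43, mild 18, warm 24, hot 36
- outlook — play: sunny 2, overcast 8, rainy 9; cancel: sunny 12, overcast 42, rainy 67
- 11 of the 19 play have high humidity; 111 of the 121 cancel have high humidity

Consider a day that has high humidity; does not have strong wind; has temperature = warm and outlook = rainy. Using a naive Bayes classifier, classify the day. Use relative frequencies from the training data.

play: (19/140) × (8/19) × (1/19) × (9/19) × (11/19) ≈ 0.000824777
cancel: (121/140) × (31/121) × (24/121) × (67/121) × (111/121) ≈ 0.0223093
Highest score → cancel.

cancel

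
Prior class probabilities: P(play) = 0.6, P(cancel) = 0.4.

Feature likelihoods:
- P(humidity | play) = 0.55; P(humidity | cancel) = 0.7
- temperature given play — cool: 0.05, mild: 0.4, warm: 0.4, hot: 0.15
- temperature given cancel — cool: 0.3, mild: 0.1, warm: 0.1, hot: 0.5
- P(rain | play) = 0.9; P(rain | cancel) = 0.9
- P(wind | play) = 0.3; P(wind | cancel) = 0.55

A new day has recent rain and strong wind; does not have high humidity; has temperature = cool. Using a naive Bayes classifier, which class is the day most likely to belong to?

cancel

play: 0.6 × (1−0.55) × 0.05 × 0.9 × 0.3 = 0.003645
cancel: 0.4 × (1−0.7) × 0.3 × 0.9 × 0.55 = 0.01782
Highest score → cancel.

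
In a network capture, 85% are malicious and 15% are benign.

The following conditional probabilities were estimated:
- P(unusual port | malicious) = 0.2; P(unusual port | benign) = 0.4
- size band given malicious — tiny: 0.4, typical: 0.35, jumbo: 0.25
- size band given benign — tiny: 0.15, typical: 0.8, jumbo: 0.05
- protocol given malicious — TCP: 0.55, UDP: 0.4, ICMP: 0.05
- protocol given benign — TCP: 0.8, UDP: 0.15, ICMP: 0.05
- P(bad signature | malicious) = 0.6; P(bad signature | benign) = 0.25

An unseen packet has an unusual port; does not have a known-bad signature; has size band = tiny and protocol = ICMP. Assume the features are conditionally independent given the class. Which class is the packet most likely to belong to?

malicious

malicious: 0.85 × 0.2 × 0.4 × 0.05 × (1−0.6) = 0.00136
benign: 0.15 × 0.4 × 0.15 × 0.05 × (1−0.25) = 0.0003375
Highest score → malicious.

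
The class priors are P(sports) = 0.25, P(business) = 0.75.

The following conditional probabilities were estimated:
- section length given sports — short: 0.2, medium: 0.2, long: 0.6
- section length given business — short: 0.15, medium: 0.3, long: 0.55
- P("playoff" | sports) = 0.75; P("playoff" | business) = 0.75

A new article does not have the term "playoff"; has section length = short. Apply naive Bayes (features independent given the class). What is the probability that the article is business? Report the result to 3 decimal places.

0.692

sports: 0.25 × 0.2 × (1−0.75) = 0.0125
business: 0.75 × 0.15 × (1−0.75) = 0.028125
P(business | x) = 0.028125 / 0.040625 ≈ 0.692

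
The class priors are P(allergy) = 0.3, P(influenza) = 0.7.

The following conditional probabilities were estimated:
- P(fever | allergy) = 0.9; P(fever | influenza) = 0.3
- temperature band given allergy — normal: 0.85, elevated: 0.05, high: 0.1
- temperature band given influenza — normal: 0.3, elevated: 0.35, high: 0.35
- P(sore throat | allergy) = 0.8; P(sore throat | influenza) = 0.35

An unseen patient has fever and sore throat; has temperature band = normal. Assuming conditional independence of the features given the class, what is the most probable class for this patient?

allergy

allergy: 0.3 × 0.9 × 0.85 × 0.8 = 0.1836
influenza: 0.7 × 0.3 × 0.3 × 0.35 = 0.02205
Highest score → allergy.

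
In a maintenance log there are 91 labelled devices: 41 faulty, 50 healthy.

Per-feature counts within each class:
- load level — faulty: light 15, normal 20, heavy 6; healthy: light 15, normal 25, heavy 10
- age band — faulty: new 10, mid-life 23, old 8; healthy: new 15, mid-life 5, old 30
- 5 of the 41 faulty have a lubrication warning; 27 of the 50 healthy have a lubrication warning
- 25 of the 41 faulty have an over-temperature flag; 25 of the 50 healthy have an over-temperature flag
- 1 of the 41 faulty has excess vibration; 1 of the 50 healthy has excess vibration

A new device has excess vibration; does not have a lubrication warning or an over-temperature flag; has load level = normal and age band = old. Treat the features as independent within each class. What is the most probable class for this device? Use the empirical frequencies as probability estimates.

faulty: (41/91) × (20/41) × (8/41) × (36/41) × (16/41) × (1/41) ≈ 0.000358398
healthy: (50/91) × (25/50) × (30/50) × (23/50) × (25/50) × (1/50) ≈ 0.000758242
Highest score → healthy.

healthy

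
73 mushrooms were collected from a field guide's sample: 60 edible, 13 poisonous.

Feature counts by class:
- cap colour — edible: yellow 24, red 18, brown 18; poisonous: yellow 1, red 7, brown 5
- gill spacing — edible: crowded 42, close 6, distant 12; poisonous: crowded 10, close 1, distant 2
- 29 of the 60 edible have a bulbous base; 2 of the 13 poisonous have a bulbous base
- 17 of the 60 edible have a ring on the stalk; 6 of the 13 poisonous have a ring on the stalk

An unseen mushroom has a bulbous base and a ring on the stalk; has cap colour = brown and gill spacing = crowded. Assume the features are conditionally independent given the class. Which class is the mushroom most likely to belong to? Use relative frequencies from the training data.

edible

edible: (60/73) × (18/60) × (42/60) × (29/60) × (17/60) ≈ 0.023637
poisonous: (13/73) × (5/13) × (10/13) × (2/13) × (6/13) ≈ 0.00374109
Highest score → edible.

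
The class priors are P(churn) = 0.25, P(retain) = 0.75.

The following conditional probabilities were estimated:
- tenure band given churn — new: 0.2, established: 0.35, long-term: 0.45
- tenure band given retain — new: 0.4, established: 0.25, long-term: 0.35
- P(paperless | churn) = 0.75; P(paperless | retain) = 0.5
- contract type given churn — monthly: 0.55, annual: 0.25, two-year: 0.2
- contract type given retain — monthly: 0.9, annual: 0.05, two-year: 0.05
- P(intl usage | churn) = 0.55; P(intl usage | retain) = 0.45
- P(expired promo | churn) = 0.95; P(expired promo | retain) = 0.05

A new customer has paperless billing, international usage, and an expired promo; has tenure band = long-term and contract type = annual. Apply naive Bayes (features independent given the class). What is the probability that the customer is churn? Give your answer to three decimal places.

churn: 0.25 × 0.45 × 0.75 × 0.25 × 0.55 × 0.95 = 0.011021484375
retain: 0.75 × 0.35 × 0.5 × 0.05 × 0.45 × 0.05 = 0.00014765625
P(churn | x) = 0.011021484375 / 0.011169140625 ≈ 0.987

0.987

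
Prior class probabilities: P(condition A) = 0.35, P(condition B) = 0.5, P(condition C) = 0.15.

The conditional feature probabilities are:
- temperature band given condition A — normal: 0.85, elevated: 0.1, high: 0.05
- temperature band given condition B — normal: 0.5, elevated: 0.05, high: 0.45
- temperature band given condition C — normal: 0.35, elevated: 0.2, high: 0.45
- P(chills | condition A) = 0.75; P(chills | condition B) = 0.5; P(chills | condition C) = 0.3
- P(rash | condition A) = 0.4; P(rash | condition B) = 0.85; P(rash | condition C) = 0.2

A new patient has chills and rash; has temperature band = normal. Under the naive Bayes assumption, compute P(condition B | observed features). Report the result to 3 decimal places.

0.535

condition A: 0.35 × 0.85 × 0.75 × 0.4 = 0.08925
condition B: 0.5 × 0.5 × 0.5 × 0.85 = 0.10625
condition C: 0.15 × 0.35 × 0.3 × 0.2 = 0.00315
P(condition B | x) = 0.10625 / 0.19865 ≈ 0.535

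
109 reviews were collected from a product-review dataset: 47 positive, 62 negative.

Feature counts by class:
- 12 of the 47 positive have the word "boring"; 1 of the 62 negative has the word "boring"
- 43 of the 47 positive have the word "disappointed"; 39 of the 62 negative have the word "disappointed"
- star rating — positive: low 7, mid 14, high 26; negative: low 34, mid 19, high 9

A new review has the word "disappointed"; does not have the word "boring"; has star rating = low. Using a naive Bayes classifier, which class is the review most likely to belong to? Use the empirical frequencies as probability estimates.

negative

positive: (47/109) × (35/47) × (43/47) × (7/47) ≈ 0.0437535
negative: (62/109) × (61/62) × (39/62) × (34/62) ≈ 0.193047
Highest score → negative.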